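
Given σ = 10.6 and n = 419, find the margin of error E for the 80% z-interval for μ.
Margin of error = 0.66

Margin of error = z* · σ/√n
= 1.282 · 10.6/√419
= 1.282 · 10.6/20.4695
= 0.66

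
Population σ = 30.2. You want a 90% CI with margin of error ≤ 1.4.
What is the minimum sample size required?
n ≥ 1260

For margin E ≤ 1.4:
n ≥ (z* · σ / E)²
n ≥ (1.645 · 30.2 / 1.4)²
n ≥ 1259.19

Minimum n = 1260 (rounding up)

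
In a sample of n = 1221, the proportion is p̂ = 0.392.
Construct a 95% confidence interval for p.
(0.365, 0.419)

Proportion CI:
SE = √(p̂(1-p̂)/n) = √(0.392 · 0.608 / 1221) = 0.01397

z* = 1.960
Margin = z* · SE = 1.960 · 0.01397 = 0.0274

CI: 0.392 ± 0.0274 = (0.365, 0.419)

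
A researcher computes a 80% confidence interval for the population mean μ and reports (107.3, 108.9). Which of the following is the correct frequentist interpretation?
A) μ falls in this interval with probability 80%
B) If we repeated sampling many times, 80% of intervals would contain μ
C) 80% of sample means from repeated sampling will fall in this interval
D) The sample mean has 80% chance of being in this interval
B

A) Wrong — μ is fixed; the randomness lives in the interval, not in μ.
B) Correct — this is the frequentist long-run coverage interpretation.
C) Wrong — coverage applies to intervals containing μ, not to future x̄ values.
D) Wrong — x̄ is observed and sits in the interval by construction.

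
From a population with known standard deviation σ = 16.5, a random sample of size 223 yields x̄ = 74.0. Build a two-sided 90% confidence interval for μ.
(72.18, 75.82)

z-interval (σ known):
z* = 1.645 for 90% confidence

Margin of error = z* · σ/√n = 1.645 · 16.5/√223 = 1.82

CI: (74.0 - 1.82, 74.0 + 1.82) = (72.18, 75.82)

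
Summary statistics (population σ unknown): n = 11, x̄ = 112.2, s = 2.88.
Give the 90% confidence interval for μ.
(110.63, 113.77)

t-interval (σ unknown):
df = n - 1 = 10
t* = 1.812 for 90% confidence

Margin of error = t* · s/√n = 1.812 · 2.88/√11 = 1.57

CI: (110.63, 113.77)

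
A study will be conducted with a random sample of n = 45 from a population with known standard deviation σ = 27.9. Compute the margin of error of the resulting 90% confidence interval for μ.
Margin of error = 6.84

Margin of error = z* · σ/√n
= 1.645 · 27.9/√45
= 1.645 · 27.9/6.7082
= 6.84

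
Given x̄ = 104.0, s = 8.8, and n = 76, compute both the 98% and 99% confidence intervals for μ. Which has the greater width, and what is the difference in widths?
99% CI is wider by 0.54

df = 75
98% CI: t* = 2.377, (101.60, 106.40), width = 2 · t* · s/√n = 4.80
99% CI: t* = 2.643, (101.33, 106.67), width = 2 · t* · s/√n = 5.34

The 99% CI is wider by 5.34 - 4.80 = 0.54.
Higher confidence requires a wider interval.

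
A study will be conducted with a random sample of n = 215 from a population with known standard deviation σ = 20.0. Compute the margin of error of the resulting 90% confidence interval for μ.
Margin of error = 2.24

Margin of error = z* · σ/√n
= 1.645 · 20.0/√215
= 1.645 · 20.0/14.6629
= 2.24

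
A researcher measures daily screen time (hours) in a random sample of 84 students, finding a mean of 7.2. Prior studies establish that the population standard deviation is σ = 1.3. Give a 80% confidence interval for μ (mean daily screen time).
(7.02, 7.38)

z-interval (σ known):
z* = 1.282 for 80% confidence

Margin of error = z* · σ/√n = 1.282 · 1.3/√84 = 0.18

CI: (7.2 - 0.18, 7.2 + 0.18) = (7.02, 7.38)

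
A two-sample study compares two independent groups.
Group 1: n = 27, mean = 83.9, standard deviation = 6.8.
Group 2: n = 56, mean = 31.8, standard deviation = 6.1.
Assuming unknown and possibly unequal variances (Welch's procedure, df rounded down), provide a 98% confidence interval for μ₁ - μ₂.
(48.38, 55.82)

Difference: x̄₁ - x̄₂ = 52.10
SE = √(s₁²/n₁ + s₂²/n₂) = √(6.8²/27 + 6.1²/56) = 1.5418
df = 46.76 → 46 (Welch–Satterthwaite, rounded down)
t* = 2.410

CI: 52.10 ± 2.410 · 1.5418 = 52.10 ± 3.72 = (48.38, 55.82)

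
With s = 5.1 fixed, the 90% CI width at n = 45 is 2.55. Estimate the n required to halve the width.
n ≈ 180

CI width ∝ 1/√n
To reduce width by factor 2, need √n to grow by 2 → need 2² = 4 times as many samples.

Current: n = 45, width = 2.55
New: n = 180, width ≈ 1.26

Width reduced by factor of 2.55/1.26 = 2.02.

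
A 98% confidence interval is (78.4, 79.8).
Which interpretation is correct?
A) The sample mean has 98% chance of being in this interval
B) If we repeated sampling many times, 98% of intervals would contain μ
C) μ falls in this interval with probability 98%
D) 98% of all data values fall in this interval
B

A) Wrong — x̄ is observed and sits in the interval by construction.
B) Correct — this is the frequentist long-run coverage interpretation.
C) Wrong — μ is fixed; the randomness lives in the interval, not in μ.
D) Wrong — a CI is about the parameter μ, not individual data values.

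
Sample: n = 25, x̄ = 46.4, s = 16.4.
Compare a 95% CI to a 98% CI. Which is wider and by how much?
98% CI is wider by 2.81

df = 24
95% CI: t* = 2.064, (39.63, 53.17), width = 2 · t* · s/√n = 13.54
98% CI: t* = 2.492, (38.23, 54.57), width = 2 · t* · s/√n = 16.35

The 98% CI is wider by 16.35 - 13.54 = 2.81.
Higher confidence requires a wider interval.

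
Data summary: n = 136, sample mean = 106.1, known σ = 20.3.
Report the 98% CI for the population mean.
(102.05, 110.15)

z-interval (σ known):
z* = 2.326 for 98% confidence

Margin of error = z* · σ/√n = 2.326 · 20.3/√136 = 4.05

CI: (106.1 - 4.05, 106.1 + 4.05) = (102.05, 110.15)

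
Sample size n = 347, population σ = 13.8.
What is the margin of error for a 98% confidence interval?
Margin of error = 1.72

Margin of error = z* · σ/√n
= 2.326 · 13.8/√347
= 2.326 · 13.8/18.6279
= 1.72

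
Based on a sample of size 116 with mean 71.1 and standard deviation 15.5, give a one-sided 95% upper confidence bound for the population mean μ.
μ ≤ 73.49

Upper bound (one-sided):
t* = 1.658 (one-sided for 95%)
Upper bound = x̄ + t* · s/√n = 71.1 + 1.658 · 15.5/√116 = 73.49

We are 95% confident that μ ≤ 73.49.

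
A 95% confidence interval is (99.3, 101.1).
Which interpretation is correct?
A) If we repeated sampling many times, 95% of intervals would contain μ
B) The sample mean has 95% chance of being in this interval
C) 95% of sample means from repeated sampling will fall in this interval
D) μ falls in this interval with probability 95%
A

A) Correct — this is the frequentist long-run coverage interpretation.
B) Wrong — x̄ is observed and sits in the interval by construction.
C) Wrong — coverage applies to intervals containing μ, not to future x̄ values.
D) Wrong — μ is fixed; the randomness lives in the interval, not in μ.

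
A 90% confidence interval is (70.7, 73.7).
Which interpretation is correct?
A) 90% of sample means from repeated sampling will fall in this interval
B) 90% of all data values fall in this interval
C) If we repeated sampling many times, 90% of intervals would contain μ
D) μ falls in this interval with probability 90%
C

A) Wrong — coverage applies to intervals containing μ, not to future x̄ values.
B) Wrong — a CI is about the parameter μ, not individual data values.
C) Correct — this is the frequentist long-run coverage interpretation.
D) Wrong — μ is fixed; the randomness lives in the interval, not in μ.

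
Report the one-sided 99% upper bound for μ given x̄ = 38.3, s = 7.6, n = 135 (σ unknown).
μ ≤ 39.84

Upper bound (one-sided):
t* = 2.354 (one-sided for 99%)
Upper bound = x̄ + t* · s/√n = 38.3 + 2.354 · 7.6/√135 = 39.84

We are 99% confident that μ ≤ 39.84.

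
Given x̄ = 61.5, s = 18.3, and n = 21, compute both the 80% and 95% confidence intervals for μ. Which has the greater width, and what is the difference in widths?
95% CI is wider by 6.08

df = 20
80% CI: t* = 1.325, (56.21, 66.79), width = 2 · t* · s/√n = 10.58
95% CI: t* = 2.086, (53.17, 69.83), width = 2 · t* · s/√n = 16.66

The 95% CI is wider by 16.66 - 10.58 = 6.08.
Higher confidence requires a wider interval.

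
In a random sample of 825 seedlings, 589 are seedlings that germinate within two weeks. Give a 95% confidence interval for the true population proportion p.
(0.683, 0.745)

Proportion CI:
p̂ = 589/825 = 0.71394
SE = √(p̂(1-p̂)/n) = √(0.71394 · 0.28606 / 825) = 0.01573

z* = 1.960
Margin = z* · SE = 1.960 · 0.01573 = 0.0308

CI: 0.71394 ± 0.0308 = (0.683, 0.745)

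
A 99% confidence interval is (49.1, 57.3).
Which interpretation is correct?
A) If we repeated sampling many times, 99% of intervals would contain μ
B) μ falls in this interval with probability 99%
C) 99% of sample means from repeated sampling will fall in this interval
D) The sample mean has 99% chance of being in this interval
A

A) Correct — this is the frequentist long-run coverage interpretation.
B) Wrong — μ is fixed; the randomness lives in the interval, not in μ.
C) Wrong — coverage applies to intervals containing μ, not to future x̄ values.
D) Wrong — x̄ is observed and sits in the interval by construction.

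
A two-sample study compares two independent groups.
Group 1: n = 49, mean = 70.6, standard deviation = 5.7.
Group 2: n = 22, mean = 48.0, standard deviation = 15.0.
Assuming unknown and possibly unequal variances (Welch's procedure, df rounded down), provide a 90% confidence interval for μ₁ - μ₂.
(16.94, 28.26)

Difference: x̄₁ - x̄₂ = 22.60
SE = √(s₁²/n₁ + s₂²/n₂) = √(5.7²/49 + 15.0²/22) = 3.3001
df = 23.77 → 23 (Welch–Satterthwaite, rounded down)
t* = 1.714

CI: 22.60 ± 1.714 · 3.3001 = 22.60 ± 5.66 = (16.94, 28.26)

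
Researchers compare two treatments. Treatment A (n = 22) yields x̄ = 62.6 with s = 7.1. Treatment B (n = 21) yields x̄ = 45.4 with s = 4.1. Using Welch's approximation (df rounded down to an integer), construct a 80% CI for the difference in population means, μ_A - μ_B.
(14.90, 19.50)

Difference: x̄₁ - x̄₂ = 17.20
SE = √(s₁²/n₁ + s₂²/n₂) = √(7.1²/22 + 4.1²/21) = 1.7584
df = 33.89 → 33 (Welch–Satterthwaite, rounded down)
t* = 1.308

CI: 17.20 ± 1.308 · 1.7584 = 17.20 ± 2.30 = (14.90, 19.50)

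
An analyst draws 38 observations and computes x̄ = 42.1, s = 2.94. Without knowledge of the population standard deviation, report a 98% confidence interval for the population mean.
(40.94, 43.26)

t-interval (σ unknown):
df = n - 1 = 37
t* = 2.431 for 98% confidence

Margin of error = t* · s/√n = 2.431 · 2.94/√38 = 1.16

CI: (40.94, 43.26)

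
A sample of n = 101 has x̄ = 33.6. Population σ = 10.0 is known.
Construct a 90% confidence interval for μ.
(31.96, 35.24)

z-interval (σ known):
z* = 1.645 for 90% confidence

Margin of error = z* · σ/√n = 1.645 · 10.0/√101 = 1.64

CI: (33.6 - 1.64, 33.6 + 1.64) = (31.96, 35.24)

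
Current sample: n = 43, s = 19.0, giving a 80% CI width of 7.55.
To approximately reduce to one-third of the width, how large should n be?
n ≈ 387

CI width ∝ 1/√n
To reduce width by factor 3, need √n to grow by 3 → need 3² = 9 times as many samples.

Current: n = 43, width = 7.55
New: n = 387, width ≈ 2.48

Width reduced by factor of 7.55/2.48 = 3.04.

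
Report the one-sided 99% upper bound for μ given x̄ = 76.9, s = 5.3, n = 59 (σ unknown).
μ ≤ 78.55

Upper bound (one-sided):
t* = 2.392 (one-sided for 99%)
Upper bound = x̄ + t* · s/√n = 76.9 + 2.392 · 5.3/√59 = 78.55

We are 99% confident that μ ≤ 78.55.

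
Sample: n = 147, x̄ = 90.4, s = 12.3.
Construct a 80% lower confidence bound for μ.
μ ≥ 89.54

Lower bound (one-sided):
t* = 0.844 (one-sided for 80%)
Lower bound = x̄ - t* · s/√n = 90.4 - 0.844 · 12.3/√147 = 89.54

We are 80% confident that μ ≥ 89.54.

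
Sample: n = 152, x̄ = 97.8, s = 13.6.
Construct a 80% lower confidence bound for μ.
μ ≥ 96.87

Lower bound (one-sided):
t* = 0.844 (one-sided for 80%)
Lower bound = x̄ - t* · s/√n = 97.8 - 0.844 · 13.6/√152 = 96.87

We are 80% confident that μ ≥ 96.87.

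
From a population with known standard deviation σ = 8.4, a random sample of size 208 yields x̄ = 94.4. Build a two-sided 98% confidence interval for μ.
(93.05, 95.75)

z-interval (σ known):
z* = 2.326 for 98% confidence

Margin of error = z* · σ/√n = 2.326 · 8.4/√208 = 1.35

CI: (94.4 - 1.35, 94.4 + 1.35) = (93.05, 95.75)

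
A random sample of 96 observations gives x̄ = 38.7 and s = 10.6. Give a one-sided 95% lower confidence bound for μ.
μ ≥ 36.90

Lower bound (one-sided):
t* = 1.661 (one-sided for 95%)
Lower bound = x̄ - t* · s/√n = 38.7 - 1.661 · 10.6/√96 = 36.90

We are 95% confident that μ ≥ 36.90.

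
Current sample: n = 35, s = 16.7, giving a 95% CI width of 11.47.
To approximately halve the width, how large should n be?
n ≈ 140

CI width ∝ 1/√n
To reduce width by factor 2, need √n to grow by 2 → need 2² = 4 times as many samples.

Current: n = 35, width = 11.47
New: n = 140, width ≈ 5.58

Width reduced by factor of 11.47/5.58 = 2.06.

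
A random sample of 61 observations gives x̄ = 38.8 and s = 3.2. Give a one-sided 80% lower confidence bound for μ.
μ ≥ 38.45

Lower bound (one-sided):
t* = 0.848 (one-sided for 80%)
Lower bound = x̄ - t* · s/√n = 38.8 - 0.848 · 3.2/√61 = 38.45

We are 80% confident that μ ≥ 38.45.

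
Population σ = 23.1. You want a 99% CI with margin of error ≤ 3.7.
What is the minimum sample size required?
n ≥ 259

For margin E ≤ 3.7:
n ≥ (z* · σ / E)²
n ≥ (2.576 · 23.1 / 3.7)²
n ≥ 258.65

Minimum n = 259 (rounding up)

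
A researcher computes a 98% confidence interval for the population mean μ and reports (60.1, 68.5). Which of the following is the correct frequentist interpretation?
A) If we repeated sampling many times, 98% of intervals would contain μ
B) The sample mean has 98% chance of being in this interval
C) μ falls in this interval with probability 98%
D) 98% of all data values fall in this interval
A

A) Correct — this is the frequentist long-run coverage interpretation.
B) Wrong — x̄ is observed and sits in the interval by construction.
C) Wrong — μ is fixed; the randomness lives in the interval, not in μ.
D) Wrong — a CI is about the parameter μ, not individual data values.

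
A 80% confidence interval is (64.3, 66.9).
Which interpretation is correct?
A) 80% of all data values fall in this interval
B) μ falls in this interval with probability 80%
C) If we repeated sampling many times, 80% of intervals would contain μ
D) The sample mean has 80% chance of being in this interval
C

A) Wrong — a CI is about the parameter μ, not individual data values.
B) Wrong — μ is fixed; the randomness lives in the interval, not in μ.
C) Correct — this is the frequentist long-run coverage interpretation.
D) Wrong — x̄ is observed and sits in the interval by construction.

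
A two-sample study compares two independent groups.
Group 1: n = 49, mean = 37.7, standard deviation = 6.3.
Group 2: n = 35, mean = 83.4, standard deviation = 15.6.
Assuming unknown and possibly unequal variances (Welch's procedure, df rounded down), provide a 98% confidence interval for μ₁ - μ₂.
(-52.45, -38.95)

Difference: x̄₁ - x̄₂ = -45.70
SE = √(s₁²/n₁ + s₂²/n₂) = √(6.3²/49 + 15.6²/35) = 2.7862
df = 41.98 → 41 (Welch–Satterthwaite, rounded down)
t* = 2.421

CI: -45.70 ± 2.421 · 2.7862 = -45.70 ± 6.75 = (-52.45, -38.95)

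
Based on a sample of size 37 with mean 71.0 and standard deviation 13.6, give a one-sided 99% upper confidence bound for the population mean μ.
μ ≤ 76.44

Upper bound (one-sided):
t* = 2.434 (one-sided for 99%)
Upper bound = x̄ + t* · s/√n = 71.0 + 2.434 · 13.6/√37 = 76.44

We are 99% confident that μ ≤ 76.44.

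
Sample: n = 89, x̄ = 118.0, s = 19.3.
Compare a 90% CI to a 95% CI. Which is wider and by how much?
95% CI is wider by 1.33

df = 88
90% CI: t* = 1.662, (114.60, 121.40), width = 2 · t* · s/√n = 6.80
95% CI: t* = 1.987, (113.94, 122.06), width = 2 · t* · s/√n = 8.13

The 95% CI is wider by 8.13 - 6.80 = 1.33.
Higher confidence requires a wider interval.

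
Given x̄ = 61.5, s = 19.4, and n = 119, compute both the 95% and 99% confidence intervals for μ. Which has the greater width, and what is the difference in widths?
99% CI is wider by 2.27

df = 118
95% CI: t* = 1.980, (57.98, 65.02), width = 2 · t* · s/√n = 7.04
99% CI: t* = 2.618, (56.84, 66.16), width = 2 · t* · s/√n = 9.31

The 99% CI is wider by 9.31 - 7.04 = 2.27.
Higher confidence requires a wider interval.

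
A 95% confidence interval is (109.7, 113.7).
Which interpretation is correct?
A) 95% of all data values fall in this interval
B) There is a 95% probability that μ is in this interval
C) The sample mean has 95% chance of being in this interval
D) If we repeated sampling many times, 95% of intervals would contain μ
D

A) Wrong — a CI is about the parameter μ, not individual data values.
B) Wrong — μ is fixed; the randomness lives in the interval, not in μ.
C) Wrong — x̄ is observed and sits in the interval by construction.
D) Correct — this is the frequentist long-run coverage interpretation.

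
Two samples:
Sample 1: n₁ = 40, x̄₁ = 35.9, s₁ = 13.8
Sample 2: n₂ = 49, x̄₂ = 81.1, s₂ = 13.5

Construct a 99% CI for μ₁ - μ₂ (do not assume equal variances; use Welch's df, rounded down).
(-52.88, -37.52)

Difference: x̄₁ - x̄₂ = -45.20
SE = √(s₁²/n₁ + s₂²/n₂) = √(13.8²/40 + 13.5²/49) = 2.9121
df = 82.72 → 82 (Welch–Satterthwaite, rounded down)
t* = 2.637

CI: -45.20 ± 2.637 · 2.9121 = -45.20 ± 7.68 = (-52.88, -37.52)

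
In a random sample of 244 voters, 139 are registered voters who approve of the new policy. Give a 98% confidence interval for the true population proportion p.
(0.496, 0.643)

Proportion CI:
p̂ = 139/244 = 0.56967
SE = √(p̂(1-p̂)/n) = √(0.56967 · 0.43033 / 244) = 0.03170

z* = 2.326
Margin = z* · SE = 2.326 · 0.03170 = 0.0737

CI: 0.56967 ± 0.0737 = (0.496, 0.643)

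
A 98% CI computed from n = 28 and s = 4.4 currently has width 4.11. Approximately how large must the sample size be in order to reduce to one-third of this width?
n ≈ 252

CI width ∝ 1/√n
To reduce width by factor 3, need √n to grow by 3 → need 3² = 9 times as many samples.

Current: n = 28, width = 4.11
New: n = 252, width ≈ 1.30

Width reduced by factor of 4.11/1.30 = 3.16.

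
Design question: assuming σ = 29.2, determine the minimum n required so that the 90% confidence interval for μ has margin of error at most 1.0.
n ≥ 2308

For margin E ≤ 1.0:
n ≥ (z* · σ / E)²
n ≥ (1.645 · 29.2 / 1.0)²
n ≥ 2307.27

Minimum n = 2308 (rounding up)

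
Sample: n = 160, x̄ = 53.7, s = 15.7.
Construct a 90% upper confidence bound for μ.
μ ≤ 55.30

Upper bound (one-sided):
t* = 1.287 (one-sided for 90%)
Upper bound = x̄ + t* · s/√n = 53.7 + 1.287 · 15.7/√160 = 55.30

We are 90% confident that μ ≤ 55.30.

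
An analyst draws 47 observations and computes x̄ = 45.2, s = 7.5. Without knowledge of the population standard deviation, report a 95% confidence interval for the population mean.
(43.00, 47.40)

t-interval (σ unknown):
df = n - 1 = 46
t* = 2.013 for 95% confidence

Margin of error = t* · s/√n = 2.013 · 7.5/√47 = 2.20

CI: (43.00, 47.40)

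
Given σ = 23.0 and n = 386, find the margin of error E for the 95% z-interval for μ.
Margin of error = 2.29

Margin of error = z* · σ/√n
= 1.960 · 23.0/√386
= 1.960 · 23.0/19.6469
= 2.29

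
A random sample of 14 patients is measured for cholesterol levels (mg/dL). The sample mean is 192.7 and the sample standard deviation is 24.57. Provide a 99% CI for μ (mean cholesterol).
(172.92, 212.48)

t-interval (σ unknown):
df = n - 1 = 13
t* = 3.012 for 99% confidence

Margin of error = t* · s/√n = 3.012 · 24.57/√14 = 19.78

CI: (172.92, 212.48)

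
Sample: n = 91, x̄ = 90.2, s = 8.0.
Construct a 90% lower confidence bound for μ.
μ ≥ 89.12

Lower bound (one-sided):
t* = 1.291 (one-sided for 90%)
Lower bound = x̄ - t* · s/√n = 90.2 - 1.291 · 8.0/√91 = 89.12

We are 90% confident that μ ≥ 89.12.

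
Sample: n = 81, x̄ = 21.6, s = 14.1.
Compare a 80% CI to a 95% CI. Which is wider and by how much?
95% CI is wider by 2.19

df = 80
80% CI: t* = 1.292, (19.58, 23.62), width = 2 · t* · s/√n = 4.05
95% CI: t* = 1.990, (18.48, 24.72), width = 2 · t* · s/√n = 6.24

The 95% CI is wider by 6.24 - 4.05 = 2.19.
Higher confidence requires a wider interval.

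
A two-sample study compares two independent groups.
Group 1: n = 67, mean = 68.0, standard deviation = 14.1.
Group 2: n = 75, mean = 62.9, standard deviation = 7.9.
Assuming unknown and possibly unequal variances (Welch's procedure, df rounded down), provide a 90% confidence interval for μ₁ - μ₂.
(1.86, 8.34)

Difference: x̄₁ - x̄₂ = 5.10
SE = √(s₁²/n₁ + s₂²/n₂) = √(14.1²/67 + 7.9²/75) = 1.9492
df = 101.12 → 101 (Welch–Satterthwaite, rounded down)
t* = 1.660

CI: 5.10 ± 1.660 · 1.9492 = 5.10 ± 3.24 = (1.86, 8.34)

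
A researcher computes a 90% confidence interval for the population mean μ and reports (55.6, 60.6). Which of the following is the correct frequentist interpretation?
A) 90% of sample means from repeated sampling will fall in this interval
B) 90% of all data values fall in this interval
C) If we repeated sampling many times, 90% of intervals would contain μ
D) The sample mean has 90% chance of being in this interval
C

A) Wrong — coverage applies to intervals containing μ, not to future x̄ values.
B) Wrong — a CI is about the parameter μ, not individual data values.
C) Correct — this is the frequentist long-run coverage interpretation.
D) Wrong — x̄ is observed and sits in the interval by construction.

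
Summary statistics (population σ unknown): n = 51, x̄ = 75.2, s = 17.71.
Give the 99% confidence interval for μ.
(68.56, 81.84)

t-interval (σ unknown):
df = n - 1 = 50
t* = 2.678 for 99% confidence

Margin of error = t* · s/√n = 2.678 · 17.71/√51 = 6.64

CI: (68.56, 81.84)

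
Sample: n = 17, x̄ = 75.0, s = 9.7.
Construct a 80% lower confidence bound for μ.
μ ≥ 72.97

Lower bound (one-sided):
t* = 0.865 (one-sided for 80%)
Lower bound = x̄ - t* · s/√n = 75.0 - 0.865 · 9.7/√17 = 72.97

We are 80% confident that μ ≥ 72.97.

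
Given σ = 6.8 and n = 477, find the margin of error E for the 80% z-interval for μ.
Margin of error = 0.40

Margin of error = z* · σ/√n
= 1.282 · 6.8/√477
= 1.282 · 6.8/21.8403
= 0.40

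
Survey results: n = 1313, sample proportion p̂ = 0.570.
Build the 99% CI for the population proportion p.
(0.535, 0.605)

Proportion CI:
SE = √(p̂(1-p̂)/n) = √(0.570 · 0.430 / 1313) = 0.01366

z* = 2.576
Margin = z* · SE = 2.576 · 0.01366 = 0.0352

CI: 0.570 ± 0.0352 = (0.535, 0.605)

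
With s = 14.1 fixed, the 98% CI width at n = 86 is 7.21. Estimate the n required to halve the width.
n ≈ 344

CI width ∝ 1/√n
To reduce width by factor 2, need √n to grow by 2 → need 2² = 4 times as many samples.

Current: n = 86, width = 7.21
New: n = 344, width ≈ 3.55

Width reduced by factor of 7.21/3.55 = 2.03.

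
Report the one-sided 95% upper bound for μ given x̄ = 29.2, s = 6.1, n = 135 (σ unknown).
μ ≤ 30.07

Upper bound (one-sided):
t* = 1.656 (one-sided for 95%)
Upper bound = x̄ + t* · s/√n = 29.2 + 1.656 · 6.1/√135 = 30.07

We are 95% confident that μ ≤ 30.07.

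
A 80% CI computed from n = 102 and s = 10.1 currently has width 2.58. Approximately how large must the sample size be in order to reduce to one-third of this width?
n ≈ 918

CI width ∝ 1/√n
To reduce width by factor 3, need √n to grow by 3 → need 3² = 9 times as many samples.

Current: n = 102, width = 2.58
New: n = 918, width ≈ 0.85

Width reduced by factor of 2.58/0.85 = 3.04.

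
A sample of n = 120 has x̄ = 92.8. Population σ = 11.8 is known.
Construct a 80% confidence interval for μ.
(91.42, 94.18)

z-interval (σ known):
z* = 1.282 for 80% confidence

Margin of error = z* · σ/√n = 1.282 · 11.8/√120 = 1.38

CI: (92.8 - 1.38, 92.8 + 1.38) = (91.42, 94.18)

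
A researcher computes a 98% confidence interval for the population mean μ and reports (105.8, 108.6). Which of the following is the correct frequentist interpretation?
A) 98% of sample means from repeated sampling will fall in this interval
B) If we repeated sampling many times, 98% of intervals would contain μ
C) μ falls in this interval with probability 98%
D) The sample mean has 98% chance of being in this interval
B

A) Wrong — coverage applies to intervals containing μ, not to future x̄ values.
B) Correct — this is the frequentist long-run coverage interpretation.
C) Wrong — μ is fixed; the randomness lives in the interval, not in μ.
D) Wrong — x̄ is observed and sits in the interval by construction.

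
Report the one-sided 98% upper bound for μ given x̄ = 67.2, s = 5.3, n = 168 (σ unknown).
μ ≤ 68.05

Upper bound (one-sided):
t* = 2.070 (one-sided for 98%)
Upper bound = x̄ + t* · s/√n = 67.2 + 2.070 · 5.3/√168 = 68.05

We are 98% confident that μ ≤ 68.05.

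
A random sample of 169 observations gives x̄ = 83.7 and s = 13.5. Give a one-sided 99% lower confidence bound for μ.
μ ≥ 81.26

Lower bound (one-sided):
t* = 2.349 (one-sided for 99%)
Lower bound = x̄ - t* · s/√n = 83.7 - 2.349 · 13.5/√169 = 81.26

We are 99% confident that μ ≥ 81.26.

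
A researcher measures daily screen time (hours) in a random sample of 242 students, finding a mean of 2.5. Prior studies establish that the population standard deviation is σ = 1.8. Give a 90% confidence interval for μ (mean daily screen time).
(2.31, 2.69)

z-interval (σ known):
z* = 1.645 for 90% confidence

Margin of error = z* · σ/√n = 1.645 · 1.8/√242 = 0.19

CI: (2.5 - 0.19, 2.5 + 0.19) = (2.31, 2.69)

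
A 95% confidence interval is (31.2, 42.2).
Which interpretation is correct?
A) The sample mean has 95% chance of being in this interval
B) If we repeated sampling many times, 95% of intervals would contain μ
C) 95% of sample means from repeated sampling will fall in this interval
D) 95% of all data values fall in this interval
B

A) Wrong — x̄ is observed and sits in the interval by construction.
B) Correct — this is the frequentist long-run coverage interpretation.
C) Wrong — coverage applies to intervals containing μ, not to future x̄ values.
D) Wrong — a CI is about the parameter μ, not individual data values.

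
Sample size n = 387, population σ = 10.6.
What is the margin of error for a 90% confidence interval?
Margin of error = 0.89

Margin of error = z* · σ/√n
= 1.645 · 10.6/√387
= 1.645 · 10.6/19.6723
= 0.89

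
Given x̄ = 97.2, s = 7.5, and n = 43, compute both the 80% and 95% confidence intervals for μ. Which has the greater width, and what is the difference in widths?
95% CI is wider by 1.64

df = 42
80% CI: t* = 1.302, (95.71, 98.69), width = 2 · t* · s/√n = 2.98
95% CI: t* = 2.018, (94.89, 99.51), width = 2 · t* · s/√n = 4.62

The 95% CI is wider by 4.62 - 2.98 = 1.64.
Higher confidence requires a wider interval.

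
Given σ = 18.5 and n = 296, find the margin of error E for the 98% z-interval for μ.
Margin of error = 2.50

Margin of error = z* · σ/√n
= 2.326 · 18.5/√296
= 2.326 · 18.5/17.2047
= 2.50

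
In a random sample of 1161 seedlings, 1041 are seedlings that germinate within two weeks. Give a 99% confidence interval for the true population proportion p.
(0.874, 0.920)

Proportion CI:
p̂ = 1041/1161 = 0.89664
SE = √(p̂(1-p̂)/n) = √(0.89664 · 0.10336 / 1161) = 0.00893

z* = 2.576
Margin = z* · SE = 2.576 · 0.00893 = 0.0230

CI: 0.89664 ± 0.0230 = (0.874, 0.920)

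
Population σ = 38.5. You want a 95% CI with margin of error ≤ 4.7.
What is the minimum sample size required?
n ≥ 258

For margin E ≤ 4.7:
n ≥ (z* · σ / E)²
n ≥ (1.960 · 38.5 / 4.7)²
n ≥ 257.77

Minimum n = 258 (rounding up)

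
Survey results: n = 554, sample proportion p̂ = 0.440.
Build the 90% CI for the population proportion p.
(0.405, 0.475)

Proportion CI:
SE = √(p̂(1-p̂)/n) = √(0.440 · 0.560 / 554) = 0.02109

z* = 1.645
Margin = z* · SE = 1.645 · 0.02109 = 0.0347

CI: 0.440 ± 0.0347 = (0.405, 0.475)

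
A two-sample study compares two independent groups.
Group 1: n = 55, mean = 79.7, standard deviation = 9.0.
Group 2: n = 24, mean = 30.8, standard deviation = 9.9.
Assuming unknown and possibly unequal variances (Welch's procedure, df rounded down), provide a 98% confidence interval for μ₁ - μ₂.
(43.19, 54.61)

Difference: x̄₁ - x̄₂ = 48.90
SE = √(s₁²/n₁ + s₂²/n₂) = √(9.0²/55 + 9.9²/24) = 2.3572
df = 40.35 → 40 (Welch–Satterthwaite, rounded down)
t* = 2.423

CI: 48.90 ± 2.423 · 2.3572 = 48.90 ± 5.71 = (43.19, 54.61)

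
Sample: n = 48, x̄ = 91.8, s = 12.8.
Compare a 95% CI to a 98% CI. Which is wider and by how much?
98% CI is wider by 1.47

df = 47
95% CI: t* = 2.012, (88.08, 95.52), width = 2 · t* · s/√n = 7.43
98% CI: t* = 2.408, (87.35, 96.25), width = 2 · t* · s/√n = 8.90

The 98% CI is wider by 8.90 - 7.43 = 1.47.
Higher confidence requires a wider interval.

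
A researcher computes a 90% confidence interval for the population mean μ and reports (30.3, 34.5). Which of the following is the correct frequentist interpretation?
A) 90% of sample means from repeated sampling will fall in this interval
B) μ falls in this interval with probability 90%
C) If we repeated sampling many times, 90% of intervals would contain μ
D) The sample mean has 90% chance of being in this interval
C

A) Wrong — coverage applies to intervals containing μ, not to future x̄ values.
B) Wrong — μ is fixed; the randomness lives in the interval, not in μ.
C) Correct — this is the frequentist long-run coverage interpretation.
D) Wrong — x̄ is observed and sits in the interval by construction.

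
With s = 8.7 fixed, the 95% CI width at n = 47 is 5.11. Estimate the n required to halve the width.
n ≈ 188

CI width ∝ 1/√n
To reduce width by factor 2, need √n to grow by 2 → need 2² = 4 times as many samples.

Current: n = 47, width = 5.11
New: n = 188, width ≈ 2.50

Width reduced by factor of 5.11/2.50 = 2.04.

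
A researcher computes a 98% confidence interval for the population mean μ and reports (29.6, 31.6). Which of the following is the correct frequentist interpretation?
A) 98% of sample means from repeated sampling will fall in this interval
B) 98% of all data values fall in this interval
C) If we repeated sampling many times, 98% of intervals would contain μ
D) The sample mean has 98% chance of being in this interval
C

A) Wrong — coverage applies to intervals containing μ, not to future x̄ values.
B) Wrong — a CI is about the parameter μ, not individual data values.
C) Correct — this is the frequentist long-run coverage interpretation.
D) Wrong — x̄ is observed and sits in the interval by construction.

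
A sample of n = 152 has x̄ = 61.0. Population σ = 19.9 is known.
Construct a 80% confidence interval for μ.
(58.93, 63.07)

z-interval (σ known):
z* = 1.282 for 80% confidence

Margin of error = z* · σ/√n = 1.282 · 19.9/√152 = 2.07

CI: (61.0 - 2.07, 61.0 + 2.07) = (58.93, 63.07)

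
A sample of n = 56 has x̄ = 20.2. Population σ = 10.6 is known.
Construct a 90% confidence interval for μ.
(17.87, 22.53)

z-interval (σ known):
z* = 1.645 for 90% confidence

Margin of error = z* · σ/√n = 1.645 · 10.6/√56 = 2.33

CI: (20.2 - 2.33, 20.2 + 2.33) = (17.87, 22.53)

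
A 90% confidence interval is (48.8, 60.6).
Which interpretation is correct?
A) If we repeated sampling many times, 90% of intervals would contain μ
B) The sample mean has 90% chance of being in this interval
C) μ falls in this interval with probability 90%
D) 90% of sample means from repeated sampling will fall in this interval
A

A) Correct — this is the frequentist long-run coverage interpretation.
B) Wrong — x̄ is observed and sits in the interval by construction.
C) Wrong — μ is fixed; the randomness lives in the interval, not in μ.
D) Wrong — coverage applies to intervals containing μ, not to future x̄ values.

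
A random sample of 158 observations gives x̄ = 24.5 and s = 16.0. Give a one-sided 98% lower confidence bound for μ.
μ ≥ 21.86

Lower bound (one-sided):
t* = 2.071 (one-sided for 98%)
Lower bound = x̄ - t* · s/√n = 24.5 - 2.071 · 16.0/√158 = 21.86

We are 98% confident that μ ≥ 21.86.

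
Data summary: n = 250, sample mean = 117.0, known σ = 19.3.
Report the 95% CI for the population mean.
(114.61, 119.39)

z-interval (σ known):
z* = 1.960 for 95% confidence

Margin of error = z* · σ/√n = 1.960 · 19.3/√250 = 2.39

CI: (117.0 - 2.39, 117.0 + 2.39) = (114.61, 119.39)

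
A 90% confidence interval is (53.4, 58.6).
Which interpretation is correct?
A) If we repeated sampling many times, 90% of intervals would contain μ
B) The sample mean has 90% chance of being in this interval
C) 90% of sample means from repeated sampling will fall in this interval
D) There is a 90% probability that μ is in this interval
A

A) Correct — this is the frequentist long-run coverage interpretation.
B) Wrong — x̄ is observed and sits in the interval by construction.
C) Wrong — coverage applies to intervals containing μ, not to future x̄ values.
D) Wrong — μ is fixed; the randomness lives in the interval, not in μ.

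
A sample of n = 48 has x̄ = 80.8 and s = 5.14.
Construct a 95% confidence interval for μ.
(79.31, 82.29)

t-interval (σ unknown):
df = n - 1 = 47
t* = 2.012 for 95% confidence

Margin of error = t* · s/√n = 2.012 · 5.14/√48 = 1.49

CI: (79.31, 82.29)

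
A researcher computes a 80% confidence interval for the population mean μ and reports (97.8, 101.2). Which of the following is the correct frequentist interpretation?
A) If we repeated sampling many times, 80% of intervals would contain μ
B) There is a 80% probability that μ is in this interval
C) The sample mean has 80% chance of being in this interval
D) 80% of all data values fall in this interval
A

A) Correct — this is the frequentist long-run coverage interpretation.
B) Wrong — μ is fixed; the randomness lives in the interval, not in μ.
C) Wrong — x̄ is observed and sits in the interval by construction.
D) Wrong — a CI is about the parameter μ, not individual data values.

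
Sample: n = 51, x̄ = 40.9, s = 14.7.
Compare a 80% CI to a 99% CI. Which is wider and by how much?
99% CI is wider by 5.67

df = 50
80% CI: t* = 1.299, (38.23, 43.57), width = 2 · t* · s/√n = 5.35
99% CI: t* = 2.678, (35.39, 46.41), width = 2 · t* · s/√n = 11.02

The 99% CI is wider by 11.02 - 5.35 = 5.67.
Higher confidence requires a wider interval.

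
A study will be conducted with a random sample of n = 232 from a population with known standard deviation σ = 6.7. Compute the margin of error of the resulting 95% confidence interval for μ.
Margin of error = 0.86

Margin of error = z* · σ/√n
= 1.960 · 6.7/√232
= 1.960 · 6.7/15.2315
= 0.86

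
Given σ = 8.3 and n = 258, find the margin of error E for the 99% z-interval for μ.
Margin of error = 1.33

Margin of error = z* · σ/√n
= 2.576 · 8.3/√258
= 2.576 · 8.3/16.0624
= 1.33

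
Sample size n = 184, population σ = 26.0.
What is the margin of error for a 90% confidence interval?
Margin of error = 3.15

Margin of error = z* · σ/√n
= 1.645 · 26.0/√184
= 1.645 · 26.0/13.5647
= 3.15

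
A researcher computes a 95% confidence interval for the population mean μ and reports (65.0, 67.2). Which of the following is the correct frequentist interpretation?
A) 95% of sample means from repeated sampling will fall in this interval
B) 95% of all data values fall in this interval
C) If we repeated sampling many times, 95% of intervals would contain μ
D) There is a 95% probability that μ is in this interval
C

A) Wrong — coverage applies to intervals containing μ, not to future x̄ values.
B) Wrong — a CI is about the parameter μ, not individual data values.
C) Correct — this is the frequentist long-run coverage interpretation.
D) Wrong — μ is fixed; the randomness lives in the interval, not in μ.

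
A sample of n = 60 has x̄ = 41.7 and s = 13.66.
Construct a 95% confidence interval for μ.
(38.17, 45.23)

t-interval (σ unknown):
df = n - 1 = 59
t* = 2.001 for 95% confidence

Margin of error = t* · s/√n = 2.001 · 13.66/√60 = 3.53

CI: (38.17, 45.23)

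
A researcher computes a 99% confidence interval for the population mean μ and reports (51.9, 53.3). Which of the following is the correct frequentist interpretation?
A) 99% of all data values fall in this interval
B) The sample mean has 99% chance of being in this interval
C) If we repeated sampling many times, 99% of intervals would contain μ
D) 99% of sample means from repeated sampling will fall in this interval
C

A) Wrong — a CI is about the parameter μ, not individual data values.
B) Wrong — x̄ is observed and sits in the interval by construction.
C) Correct — this is the frequentist long-run coverage interpretation.
D) Wrong — coverage applies to intervals containing μ, not to future x̄ values.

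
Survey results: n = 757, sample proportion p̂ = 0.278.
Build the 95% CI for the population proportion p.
(0.246, 0.310)

Proportion CI:
SE = √(p̂(1-p̂)/n) = √(0.278 · 0.722 / 757) = 0.01628

z* = 1.960
Margin = z* · SE = 1.960 · 0.01628 = 0.0319

CI: 0.278 ± 0.0319 = (0.246, 0.310)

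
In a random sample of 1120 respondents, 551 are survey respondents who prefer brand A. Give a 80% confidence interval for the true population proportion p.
(0.473, 0.511)

Proportion CI:
p̂ = 551/1120 = 0.49196
SE = √(p̂(1-p̂)/n) = √(0.49196 · 0.50804 / 1120) = 0.01494

z* = 1.282
Margin = z* · SE = 1.282 · 0.01494 = 0.0192

CI: 0.49196 ± 0.0192 = (0.473, 0.511)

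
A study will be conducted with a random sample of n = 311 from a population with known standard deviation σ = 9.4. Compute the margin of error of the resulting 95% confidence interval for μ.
Margin of error = 1.04

Margin of error = z* · σ/√n
= 1.960 · 9.4/√311
= 1.960 · 9.4/17.6352
= 1.04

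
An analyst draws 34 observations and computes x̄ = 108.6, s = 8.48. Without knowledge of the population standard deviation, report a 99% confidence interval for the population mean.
(104.63, 112.57)

t-interval (σ unknown):
df = n - 1 = 33
t* = 2.733 for 99% confidence

Margin of error = t* · s/√n = 2.733 · 8.48/√34 = 3.97

CI: (104.63, 112.57)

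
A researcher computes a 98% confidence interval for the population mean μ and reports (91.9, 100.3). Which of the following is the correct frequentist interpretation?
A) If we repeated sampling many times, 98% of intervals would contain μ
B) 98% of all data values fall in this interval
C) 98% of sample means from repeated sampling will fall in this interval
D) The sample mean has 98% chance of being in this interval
A

A) Correct — this is the frequentist long-run coverage interpretation.
B) Wrong — a CI is about the parameter μ, not individual data values.
C) Wrong — coverage applies to intervals containing μ, not to future x̄ values.
D) Wrong — x̄ is observed and sits in the interval by construction.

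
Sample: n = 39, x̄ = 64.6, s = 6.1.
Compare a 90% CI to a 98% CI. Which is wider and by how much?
98% CI is wider by 1.46

df = 38
90% CI: t* = 1.686, (62.95, 66.25), width = 2 · t* · s/√n = 3.29
98% CI: t* = 2.429, (62.23, 66.97), width = 2 · t* · s/√n = 4.75

The 98% CI is wider by 4.75 - 3.29 = 1.46.
Higher confidence requires a wider interval.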